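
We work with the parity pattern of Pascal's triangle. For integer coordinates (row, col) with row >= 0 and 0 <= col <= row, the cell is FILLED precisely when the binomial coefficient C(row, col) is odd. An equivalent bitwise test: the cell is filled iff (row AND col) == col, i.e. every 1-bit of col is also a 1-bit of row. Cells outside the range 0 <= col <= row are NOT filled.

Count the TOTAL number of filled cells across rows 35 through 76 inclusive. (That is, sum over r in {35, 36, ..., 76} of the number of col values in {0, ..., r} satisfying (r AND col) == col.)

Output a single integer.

r35=100011 pc3: +8 =8
r36=100100 pc2: +4 =12
r37=100101 pc3: +8 =20
r38=100110 pc3: +8 =28
r39=100111 pc4: +16 =44
r40=101000 pc2: +4 =48
r41=101001 pc3: +8 =56
r42=101010 pc3: +8 =64
r43=101011 pc4: +16 =80
r44=101100 pc3: +8 =88
r45=101101 pc4: +16 =104
r46=101110 pc4: +16 =120
r47=101111 pc5: +32 =152
r48=110000 pc2: +4 =156
r49=110001 pc3: +8 =164
r50=110010 pc3: +8 =172
r51=110011 pc4: +16 =188
r52=110100 pc3: +8 =196
r53=110101 pc4: +16 =212
r54=110110 pc4: +16 =228
r55=110111 pc5: +32 =260
r56=111000 pc3: +8 =268
r57=111001 pc4: +16 =284
r58=111010 pc4: +16 =300
r59=111011 pc5: +32 =332
r60=111100 pc4: +16 =348
r61=111101 pc5: +32 =380
r62=111110 pc5: +32 =412
r63=111111 pc6: +64 =476
r64=1000000 pc1: +2 =478
r65=1000001 pc2: +4 =482
r66=1000010 pc2: +4 =486
r67=1000011 pc3: +8 =494
r68=1000100 pc2: +4 =498
r69=1000101 pc3: +8 =506
r70=1000110 pc3: +8 =514
r71=1000111 pc4: +16 =530
r72=1001000 pc2: +4 =534
r73=1001001 pc3: +8 =542
r74=1001010 pc3: +8 =550
r75=1001011 pc4: +16 =566
r76=1001100 pc3: +8 =574

Answer: 574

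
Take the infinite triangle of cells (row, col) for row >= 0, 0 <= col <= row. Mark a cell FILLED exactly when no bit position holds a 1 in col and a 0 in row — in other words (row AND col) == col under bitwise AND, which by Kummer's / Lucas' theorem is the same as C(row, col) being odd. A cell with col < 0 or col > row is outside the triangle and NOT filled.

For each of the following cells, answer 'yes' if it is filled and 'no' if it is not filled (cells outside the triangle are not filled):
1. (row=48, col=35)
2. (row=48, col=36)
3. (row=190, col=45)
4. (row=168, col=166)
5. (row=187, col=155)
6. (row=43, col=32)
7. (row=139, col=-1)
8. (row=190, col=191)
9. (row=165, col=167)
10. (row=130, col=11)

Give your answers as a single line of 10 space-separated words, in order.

(48,35): row=0b110000, col=0b100011, row AND col = 0b100000 = 32; 32 != 35 -> empty
(48,36): row=0b110000, col=0b100100, row AND col = 0b100000 = 32; 32 != 36 -> empty
(190,45): row=0b10111110, col=0b101101, row AND col = 0b101100 = 44; 44 != 45 -> empty
(168,166): row=0b10101000, col=0b10100110, row AND col = 0b10100000 = 160; 160 != 166 -> empty
(187,155): row=0b10111011, col=0b10011011, row AND col = 0b10011011 = 155; 155 == 155 -> filled
(43,32): row=0b101011, col=0b100000, row AND col = 0b100000 = 32; 32 == 32 -> filled
(139,-1): col outside [0, 139] -> not filled
(190,191): col outside [0, 190] -> not filled
(165,167): col outside [0, 165] -> not filled
(130,11): row=0b10000010, col=0b1011, row AND col = 0b10 = 2; 2 != 11 -> empty

Answer: no no no no yes yes no no no no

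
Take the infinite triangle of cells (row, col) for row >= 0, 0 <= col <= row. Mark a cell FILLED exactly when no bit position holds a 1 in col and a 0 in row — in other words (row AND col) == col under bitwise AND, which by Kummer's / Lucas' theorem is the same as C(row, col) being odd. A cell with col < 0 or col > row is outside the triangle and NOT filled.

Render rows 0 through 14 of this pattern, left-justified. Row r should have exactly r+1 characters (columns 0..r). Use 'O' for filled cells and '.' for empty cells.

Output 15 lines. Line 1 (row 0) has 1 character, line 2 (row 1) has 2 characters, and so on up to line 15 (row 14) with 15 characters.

r0=0: O
r1=1: OO
r2=10: O.O
r3=11: OOOO
r4=100: O...O
r5=101: OO..OO
r6=110: O.O.O.O
r7=111: OOOOOOOO
r8=1000: O.......O
r9=1001: OO......OO
r10=1010: O.O.....O.O
r11=1011: OOOO....OOOO
r12=1100: O...O...O...O
r13=1101: OO..OO..OO..OO
r14=1110: O.O.O.O.O.O.O.O

Answer: O
OO
O.O
OOOO
O...O
OO..OO
O.O.O.O
OOOOOOOO
O.......O
OO......OO
O.O.....O.O
OOOO....OOOO
O...O...O...O
OO..OO..OO..OO
O.O.O.O.O.O.O.O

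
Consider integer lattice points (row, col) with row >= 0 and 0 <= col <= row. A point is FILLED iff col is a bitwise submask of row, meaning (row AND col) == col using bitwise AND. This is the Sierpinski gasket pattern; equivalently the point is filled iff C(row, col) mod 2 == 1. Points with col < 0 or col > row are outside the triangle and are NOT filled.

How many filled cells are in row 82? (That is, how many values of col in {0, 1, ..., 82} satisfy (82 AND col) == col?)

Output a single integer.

Answer: 8

Derivation:
82 in binary = 1010010
popcount(82) = number of 1-bits in 1010010 = 3
A col c satisfies (82 AND c) == c iff every set bit of c is also set in 82; each of the 3 set bits of 82 can independently be on or off in c.
count = 2^3 = 8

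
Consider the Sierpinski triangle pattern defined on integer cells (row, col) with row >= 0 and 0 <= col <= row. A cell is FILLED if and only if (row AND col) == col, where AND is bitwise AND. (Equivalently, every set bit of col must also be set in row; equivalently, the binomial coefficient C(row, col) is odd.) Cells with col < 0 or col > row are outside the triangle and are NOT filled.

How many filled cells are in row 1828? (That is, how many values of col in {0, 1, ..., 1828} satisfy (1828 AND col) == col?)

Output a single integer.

Answer: 32

Derivation:
1828 in binary = 11100100100
popcount(1828) = number of 1-bits in 11100100100 = 5
A col c satisfies (1828 AND c) == c iff every set bit of c is also set in 1828; each of the 5 set bits of 1828 can independently be on or off in c.
count = 2^5 = 32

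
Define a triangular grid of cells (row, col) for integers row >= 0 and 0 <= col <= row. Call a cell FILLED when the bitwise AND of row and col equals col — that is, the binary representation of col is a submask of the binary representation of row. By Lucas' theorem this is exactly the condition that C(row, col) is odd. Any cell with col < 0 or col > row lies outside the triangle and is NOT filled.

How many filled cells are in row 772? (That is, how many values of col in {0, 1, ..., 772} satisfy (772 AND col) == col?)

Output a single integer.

772 in binary = 1100000100
popcount(772) = number of 1-bits in 1100000100 = 3
A col c satisfies (772 AND c) == c iff every set bit of c is also set in 772; each of the 3 set bits of 772 can independently be on or off in c.
count = 2^3 = 8

Answer: 8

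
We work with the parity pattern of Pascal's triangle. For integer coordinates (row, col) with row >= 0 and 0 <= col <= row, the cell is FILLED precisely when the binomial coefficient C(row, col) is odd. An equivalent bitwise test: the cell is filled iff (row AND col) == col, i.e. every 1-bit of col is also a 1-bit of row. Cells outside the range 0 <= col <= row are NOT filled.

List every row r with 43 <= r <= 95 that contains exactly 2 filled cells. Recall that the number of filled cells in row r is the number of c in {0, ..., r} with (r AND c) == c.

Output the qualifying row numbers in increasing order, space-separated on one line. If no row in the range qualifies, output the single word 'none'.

Answer: 64

Derivation:
Row r has 2^popcount(r) filled cells, so we need popcount(r) = log2(2) = 1.
Scan r = 43..95 and keep those with exactly 1 one-bits:
r=43=101011 popcount=4 -> skip
r=44=101100 popcount=3 -> skip
r=45=101101 popcount=4 -> skip
r=46=101110 popcount=4 -> skip
r=47=101111 popcount=5 -> skip
r=48=110000 popcount=2 -> skip
r=49=110001 popcount=3 -> skip
r=50=110010 popcount=3 -> skip
r=51=110011 popcount=4 -> skip
r=52=110100 popcount=3 -> skip
r=53=110101 popcount=4 -> skip
r=54=110110 popcount=4 -> skip
r=55=110111 popcount=5 -> skip
r=56=111000 popcount=3 -> skip
r=57=111001 popcount=4 -> skip
r=58=111010 popcount=4 -> skip
r=59=111011 popcount=5 -> skip
r=60=111100 popcount=4 -> skip
r=61=111101 popcount=5 -> skip
r=62=111110 popcount=5 -> skip
r=63=111111 popcount=6 -> skip
r=64=1000000 popcount=1 -> KEEP
r=65=1000001 popcount=2 -> skip
r=66=1000010 popcount=2 -> skip
r=67=1000011 popcount=3 -> skip
r=68=1000100 popcount=2 -> skip
r=69=1000101 popcount=3 -> skip
r=70=1000110 popcount=3 -> skip
r=71=1000111 popcount=4 -> skip
r=72=1001000 popcount=2 -> skip
r=73=1001001 popcount=3 -> skip
r=74=1001010 popcount=3 -> skip
r=75=1001011 popcount=4 -> skip
r=76=1001100 popcount=3 -> skip
r=77=1001101 popcount=4 -> skip
r=78=1001110 popcount=4 -> skip
r=79=1001111 popcount=5 -> skip
r=80=1010000 popcount=2 -> skip
r=81=1010001 popcount=3 -> skip
r=82=1010010 popcount=3 -> skip
r=83=1010011 popcount=4 -> skip
r=84=1010100 popcount=3 -> skip
r=85=1010101 popcount=4 -> skip
r=86=1010110 popcount=4 -> skip
r=87=1010111 popcount=5 -> skip
r=88=1011000 popcount=3 -> skip
r=89=1011001 popcount=4 -> skip
r=90=1011010 popcount=4 -> skip
r=91=1011011 popcount=5 -> skip
r=92=1011100 popcount=4 -> skip
r=93=1011101 popcount=5 -> skip
r=94=1011110 popcount=5 -> skip
r=95=1011111 popcount=6 -> skip
Kept rows: 64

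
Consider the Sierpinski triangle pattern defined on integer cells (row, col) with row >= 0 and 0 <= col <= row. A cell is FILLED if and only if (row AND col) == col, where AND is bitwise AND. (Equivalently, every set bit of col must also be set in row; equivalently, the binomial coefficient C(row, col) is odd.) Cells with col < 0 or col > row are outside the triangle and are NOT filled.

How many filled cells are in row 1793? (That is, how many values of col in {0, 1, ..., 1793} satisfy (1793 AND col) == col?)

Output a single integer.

1793 in binary = 11100000001
popcount(1793) = number of 1-bits in 11100000001 = 4
A col c satisfies (1793 AND c) == c iff every set bit of c is also set in 1793; each of the 4 set bits of 1793 can independently be on or off in c.
count = 2^4 = 16

Answer: 16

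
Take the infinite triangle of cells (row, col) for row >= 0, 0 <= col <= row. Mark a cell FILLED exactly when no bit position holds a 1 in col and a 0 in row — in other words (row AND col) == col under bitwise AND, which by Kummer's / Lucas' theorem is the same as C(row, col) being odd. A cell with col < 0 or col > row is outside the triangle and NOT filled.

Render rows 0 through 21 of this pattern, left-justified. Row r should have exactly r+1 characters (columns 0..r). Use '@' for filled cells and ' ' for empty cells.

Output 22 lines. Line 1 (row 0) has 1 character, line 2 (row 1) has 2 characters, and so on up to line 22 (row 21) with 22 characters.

Answer: @
@@
@ @
@@@@
@   @
@@  @@
@ @ @ @
@@@@@@@@
@       @
@@      @@
@ @     @ @
@@@@    @@@@
@   @   @   @
@@  @@  @@  @@
@ @ @ @ @ @ @ @
@@@@@@@@@@@@@@@@
@               @
@@              @@
@ @             @ @
@@@@            @@@@
@   @           @   @
@@  @@          @@  @@

Derivation:
r0=0: @
r1=1: @@
r2=10: @ @
r3=11: @@@@
r4=100: @   @
r5=101: @@  @@
r6=110: @ @ @ @
r7=111: @@@@@@@@
r8=1000: @       @
r9=1001: @@      @@
r10=1010: @ @     @ @
r11=1011: @@@@    @@@@
r12=1100: @   @   @   @
r13=1101: @@  @@  @@  @@
r14=1110: @ @ @ @ @ @ @ @
r15=1111: @@@@@@@@@@@@@@@@
r16=10000: @               @
r17=10001: @@              @@
r18=10010: @ @             @ @
r19=10011: @@@@            @@@@
r20=10100: @   @           @   @
r21=10101: @@  @@          @@  @@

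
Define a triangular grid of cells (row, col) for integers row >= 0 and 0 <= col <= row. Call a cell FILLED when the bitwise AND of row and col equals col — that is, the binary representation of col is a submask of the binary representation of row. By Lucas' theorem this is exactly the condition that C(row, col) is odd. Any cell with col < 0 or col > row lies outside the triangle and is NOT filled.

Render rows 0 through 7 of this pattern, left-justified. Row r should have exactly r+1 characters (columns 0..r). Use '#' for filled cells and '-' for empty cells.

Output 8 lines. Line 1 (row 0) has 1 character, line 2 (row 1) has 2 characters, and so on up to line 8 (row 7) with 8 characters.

Answer: #
##
#-#
####
#---#
##--##
#-#-#-#
########

Derivation:
r0=0: #
r1=1: ##
r2=10: #-#
r3=11: ####
r4=100: #---#
r5=101: ##--##
r6=110: #-#-#-#
r7=111: ########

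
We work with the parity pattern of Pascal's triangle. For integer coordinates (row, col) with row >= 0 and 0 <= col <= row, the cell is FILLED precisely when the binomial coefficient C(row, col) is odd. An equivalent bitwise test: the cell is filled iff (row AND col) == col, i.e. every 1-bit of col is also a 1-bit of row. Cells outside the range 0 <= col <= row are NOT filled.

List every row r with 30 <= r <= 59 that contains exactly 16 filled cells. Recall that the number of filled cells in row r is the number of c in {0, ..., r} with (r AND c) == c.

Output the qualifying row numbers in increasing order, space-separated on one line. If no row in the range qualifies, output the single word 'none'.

Row r has 2^popcount(r) filled cells, so we need popcount(r) = log2(16) = 4.
Scan r = 30..59 and keep those with exactly 4 one-bits:
r=30=11110 popcount=4 -> KEEP
r=31=11111 popcount=5 -> skip
r=32=100000 popcount=1 -> skip
r=33=100001 popcount=2 -> skip
r=34=100010 popcount=2 -> skip
r=35=100011 popcount=3 -> skip
r=36=100100 popcount=2 -> skip
r=37=100101 popcount=3 -> skip
r=38=100110 popcount=3 -> skip
r=39=100111 popcount=4 -> KEEP
r=40=101000 popcount=2 -> skip
r=41=101001 popcount=3 -> skip
r=42=101010 popcount=3 -> skip
r=43=101011 popcount=4 -> KEEP
r=44=101100 popcount=3 -> skip
r=45=101101 popcount=4 -> KEEP
r=46=101110 popcount=4 -> KEEP
r=47=101111 popcount=5 -> skip
r=48=110000 popcount=2 -> skip
r=49=110001 popcount=3 -> skip
r=50=110010 popcount=3 -> skip
r=51=110011 popcount=4 -> KEEP
r=52=110100 popcount=3 -> skip
r=53=110101 popcount=4 -> KEEP
r=54=110110 popcount=4 -> KEEP
r=55=110111 popcount=5 -> skip
r=56=111000 popcount=3 -> skip
r=57=111001 popcount=4 -> KEEP
r=58=111010 popcount=4 -> KEEP
r=59=111011 popcount=5 -> skip
Kept rows: 30 39 43 45 46 51 53 54 57 58

Answer: 30 39 43 45 46 51 53 54 57 58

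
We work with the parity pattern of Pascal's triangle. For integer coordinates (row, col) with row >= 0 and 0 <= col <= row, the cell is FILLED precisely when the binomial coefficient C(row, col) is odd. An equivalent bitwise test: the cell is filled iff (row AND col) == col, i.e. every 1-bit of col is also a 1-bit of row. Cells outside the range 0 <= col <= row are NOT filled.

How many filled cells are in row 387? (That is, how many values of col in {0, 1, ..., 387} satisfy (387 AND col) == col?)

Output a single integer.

387 in binary = 110000011
popcount(387) = number of 1-bits in 110000011 = 4
A col c satisfies (387 AND c) == c iff every set bit of c is also set in 387; each of the 4 set bits of 387 can independently be on or off in c.
count = 2^4 = 16

Answer: 16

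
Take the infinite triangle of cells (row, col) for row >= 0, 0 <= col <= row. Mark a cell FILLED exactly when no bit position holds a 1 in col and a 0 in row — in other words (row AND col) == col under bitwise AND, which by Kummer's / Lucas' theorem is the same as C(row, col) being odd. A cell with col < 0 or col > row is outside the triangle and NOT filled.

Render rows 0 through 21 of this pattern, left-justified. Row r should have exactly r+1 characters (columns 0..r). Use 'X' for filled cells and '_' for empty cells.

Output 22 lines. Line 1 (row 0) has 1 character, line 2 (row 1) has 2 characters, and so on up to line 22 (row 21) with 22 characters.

Answer: X
XX
X_X
XXXX
X___X
XX__XX
X_X_X_X
XXXXXXXX
X_______X
XX______XX
X_X_____X_X
XXXX____XXXX
X___X___X___X
XX__XX__XX__XX
X_X_X_X_X_X_X_X
XXXXXXXXXXXXXXXX
X_______________X
XX______________XX
X_X_____________X_X
XXXX____________XXXX
X___X___________X___X
XX__XX__________XX__XX

Derivation:
r0=0: X
r1=1: XX
r2=10: X_X
r3=11: XXXX
r4=100: X___X
r5=101: XX__XX
r6=110: X_X_X_X
r7=111: XXXXXXXX
r8=1000: X_______X
r9=1001: XX______XX
r10=1010: X_X_____X_X
r11=1011: XXXX____XXXX
r12=1100: X___X___X___X
r13=1101: XX__XX__XX__XX
r14=1110: X_X_X_X_X_X_X_X
r15=1111: XXXXXXXXXXXXXXXX
r16=10000: X_______________X
r17=10001: XX______________XX
r18=10010: X_X_____________X_X
r19=10011: XXXX____________XXXX
r20=10100: X___X___________X___X
r21=10101: XX__XX__________XX__XX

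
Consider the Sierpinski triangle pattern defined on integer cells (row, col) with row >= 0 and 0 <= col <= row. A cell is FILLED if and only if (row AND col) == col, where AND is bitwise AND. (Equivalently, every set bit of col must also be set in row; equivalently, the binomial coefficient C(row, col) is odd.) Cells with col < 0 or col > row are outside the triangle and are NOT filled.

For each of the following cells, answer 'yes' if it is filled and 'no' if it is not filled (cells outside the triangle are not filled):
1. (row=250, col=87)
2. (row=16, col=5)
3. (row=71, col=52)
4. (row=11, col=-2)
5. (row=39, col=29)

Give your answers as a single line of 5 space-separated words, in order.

Answer: no no no no no

Derivation:
(250,87): row=0b11111010, col=0b1010111, row AND col = 0b1010010 = 82; 82 != 87 -> empty
(16,5): row=0b10000, col=0b101, row AND col = 0b0 = 0; 0 != 5 -> empty
(71,52): row=0b1000111, col=0b110100, row AND col = 0b100 = 4; 4 != 52 -> empty
(11,-2): col outside [0, 11] -> not filled
(39,29): row=0b100111, col=0b11101, row AND col = 0b101 = 5; 5 != 29 -> empty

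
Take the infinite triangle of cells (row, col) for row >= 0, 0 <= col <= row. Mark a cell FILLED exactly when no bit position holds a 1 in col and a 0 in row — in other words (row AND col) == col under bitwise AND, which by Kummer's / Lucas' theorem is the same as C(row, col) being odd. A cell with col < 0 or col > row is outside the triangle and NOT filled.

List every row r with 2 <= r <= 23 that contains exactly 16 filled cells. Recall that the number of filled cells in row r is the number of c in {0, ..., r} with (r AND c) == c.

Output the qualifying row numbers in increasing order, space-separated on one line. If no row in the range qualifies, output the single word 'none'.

Row r has 2^popcount(r) filled cells, so we need popcount(r) = log2(16) = 4.
Scan r = 2..23 and keep those with exactly 4 one-bits:
r=2=10 popcount=1 -> skip
r=3=11 popcount=2 -> skip
r=4=100 popcount=1 -> skip
r=5=101 popcount=2 -> skip
r=6=110 popcount=2 -> skip
r=7=111 popcount=3 -> skip
r=8=1000 popcount=1 -> skip
r=9=1001 popcount=2 -> skip
r=10=1010 popcount=2 -> skip
r=11=1011 popcount=3 -> skip
r=12=1100 popcount=2 -> skip
r=13=1101 popcount=3 -> skip
r=14=1110 popcount=3 -> skip
r=15=1111 popcount=4 -> KEEP
r=16=10000 popcount=1 -> skip
r=17=10001 popcount=2 -> skip
r=18=10010 popcount=2 -> skip
r=19=10011 popcount=3 -> skip
r=20=10100 popcount=2 -> skip
r=21=10101 popcount=3 -> skip
r=22=10110 popcount=3 -> skip
r=23=10111 popcount=4 -> KEEP
Kept rows: 15 23

Answer: 15 23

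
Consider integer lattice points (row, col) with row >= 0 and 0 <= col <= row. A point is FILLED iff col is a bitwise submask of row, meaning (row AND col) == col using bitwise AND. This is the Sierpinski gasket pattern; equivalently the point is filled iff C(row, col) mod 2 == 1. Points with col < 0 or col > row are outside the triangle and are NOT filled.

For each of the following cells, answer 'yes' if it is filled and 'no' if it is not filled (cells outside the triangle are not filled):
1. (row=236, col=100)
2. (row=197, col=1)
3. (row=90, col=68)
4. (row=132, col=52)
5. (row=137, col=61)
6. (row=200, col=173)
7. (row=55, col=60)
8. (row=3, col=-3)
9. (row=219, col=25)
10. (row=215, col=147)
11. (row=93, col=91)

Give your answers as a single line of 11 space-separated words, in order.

(236,100): row=0b11101100, col=0b1100100, row AND col = 0b1100100 = 100; 100 == 100 -> filled
(197,1): row=0b11000101, col=0b1, row AND col = 0b1 = 1; 1 == 1 -> filled
(90,68): row=0b1011010, col=0b1000100, row AND col = 0b1000000 = 64; 64 != 68 -> empty
(132,52): row=0b10000100, col=0b110100, row AND col = 0b100 = 4; 4 != 52 -> empty
(137,61): row=0b10001001, col=0b111101, row AND col = 0b1001 = 9; 9 != 61 -> empty
(200,173): row=0b11001000, col=0b10101101, row AND col = 0b10001000 = 136; 136 != 173 -> empty
(55,60): col outside [0, 55] -> not filled
(3,-3): col outside [0, 3] -> not filled
(219,25): row=0b11011011, col=0b11001, row AND col = 0b11001 = 25; 25 == 25 -> filled
(215,147): row=0b11010111, col=0b10010011, row AND col = 0b10010011 = 147; 147 == 147 -> filled
(93,91): row=0b1011101, col=0b1011011, row AND col = 0b1011001 = 89; 89 != 91 -> empty

Answer: yes yes no no no no no no yes yes no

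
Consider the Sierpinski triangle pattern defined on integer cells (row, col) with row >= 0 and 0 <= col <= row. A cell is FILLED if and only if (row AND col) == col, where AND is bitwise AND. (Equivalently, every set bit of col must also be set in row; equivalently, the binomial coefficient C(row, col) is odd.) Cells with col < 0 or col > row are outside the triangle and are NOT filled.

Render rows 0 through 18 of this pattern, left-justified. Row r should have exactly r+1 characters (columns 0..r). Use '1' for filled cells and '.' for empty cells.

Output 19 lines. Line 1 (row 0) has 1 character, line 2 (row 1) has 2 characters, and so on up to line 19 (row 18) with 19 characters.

Answer: 1
11
1.1
1111
1...1
11..11
1.1.1.1
11111111
1.......1
11......11
1.1.....1.1
1111....1111
1...1...1...1
11..11..11..11
1.1.1.1.1.1.1.1
1111111111111111
1...............1
11..............11
1.1.............1.1

Derivation:
r0=0: 1
r1=1: 11
r2=10: 1.1
r3=11: 1111
r4=100: 1...1
r5=101: 11..11
r6=110: 1.1.1.1
r7=111: 11111111
r8=1000: 1.......1
r9=1001: 11......11
r10=1010: 1.1.....1.1
r11=1011: 1111....1111
r12=1100: 1...1...1...1
r13=1101: 11..11..11..11
r14=1110: 1.1.1.1.1.1.1.1
r15=1111: 1111111111111111
r16=10000: 1...............1
r17=10001: 11..............11
r18=10010: 1.1.............1.1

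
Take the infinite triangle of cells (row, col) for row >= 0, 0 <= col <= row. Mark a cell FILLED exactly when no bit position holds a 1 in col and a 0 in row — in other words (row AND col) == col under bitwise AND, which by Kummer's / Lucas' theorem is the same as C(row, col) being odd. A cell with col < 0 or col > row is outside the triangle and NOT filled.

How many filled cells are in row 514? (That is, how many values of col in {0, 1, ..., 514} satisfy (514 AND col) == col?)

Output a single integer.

Answer: 4

Derivation:
514 in binary = 1000000010
popcount(514) = number of 1-bits in 1000000010 = 2
A col c satisfies (514 AND c) == c iff every set bit of c is also set in 514; each of the 2 set bits of 514 can independently be on or off in c.
count = 2^2 = 4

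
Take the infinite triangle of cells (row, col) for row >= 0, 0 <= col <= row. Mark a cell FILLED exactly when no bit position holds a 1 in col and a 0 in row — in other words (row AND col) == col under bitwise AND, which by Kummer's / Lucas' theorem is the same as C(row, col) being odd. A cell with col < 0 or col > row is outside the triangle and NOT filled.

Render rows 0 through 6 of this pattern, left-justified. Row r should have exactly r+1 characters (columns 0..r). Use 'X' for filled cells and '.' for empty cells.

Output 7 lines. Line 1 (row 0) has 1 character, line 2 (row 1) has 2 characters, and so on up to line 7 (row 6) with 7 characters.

Answer: X
XX
X.X
XXXX
X...X
XX..XX
X.X.X.X

Derivation:
r0=0: X
r1=1: XX
r2=10: X.X
r3=11: XXXX
r4=100: X...X
r5=101: XX..XX
r6=110: X.X.X.X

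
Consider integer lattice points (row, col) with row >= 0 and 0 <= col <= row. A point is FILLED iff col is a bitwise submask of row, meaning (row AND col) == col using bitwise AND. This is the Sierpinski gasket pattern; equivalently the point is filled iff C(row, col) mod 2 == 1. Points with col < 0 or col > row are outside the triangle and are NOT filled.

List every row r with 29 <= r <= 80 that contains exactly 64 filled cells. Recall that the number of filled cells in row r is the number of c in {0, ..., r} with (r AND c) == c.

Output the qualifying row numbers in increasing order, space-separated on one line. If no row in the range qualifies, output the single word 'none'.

Row r has 2^popcount(r) filled cells, so we need popcount(r) = log2(64) = 6.
Scan r = 29..80 and keep those with exactly 6 one-bits:
r=29=11101 popcount=4 -> skip
r=30=11110 popcount=4 -> skip
r=31=11111 popcount=5 -> skip
r=32=100000 popcount=1 -> skip
r=33=100001 popcount=2 -> skip
r=34=100010 popcount=2 -> skip
r=35=100011 popcount=3 -> skip
r=36=100100 popcount=2 -> skip
r=37=100101 popcount=3 -> skip
r=38=100110 popcount=3 -> skip
r=39=100111 popcount=4 -> skip
r=40=101000 popcount=2 -> skip
r=41=101001 popcount=3 -> skip
r=42=101010 popcount=3 -> skip
r=43=101011 popcount=4 -> skip
r=44=101100 popcount=3 -> skip
r=45=101101 popcount=4 -> skip
r=46=101110 popcount=4 -> skip
r=47=101111 popcount=5 -> skip
r=48=110000 popcount=2 -> skip
r=49=110001 popcount=3 -> skip
r=50=110010 popcount=3 -> skip
r=51=110011 popcount=4 -> skip
r=52=110100 popcount=3 -> skip
r=53=110101 popcount=4 -> skip
r=54=110110 popcount=4 -> skip
r=55=110111 popcount=5 -> skip
r=56=111000 popcount=3 -> skip
r=57=111001 popcount=4 -> skip
r=58=111010 popcount=4 -> skip
r=59=111011 popcount=5 -> skip
r=60=111100 popcount=4 -> skip
r=61=111101 popcount=5 -> skip
r=62=111110 popcount=5 -> skip
r=63=111111 popcount=6 -> KEEP
r=64=1000000 popcount=1 -> skip
r=65=1000001 popcount=2 -> skip
r=66=1000010 popcount=2 -> skip
r=67=1000011 popcount=3 -> skip
r=68=1000100 popcount=2 -> skip
r=69=1000101 popcount=3 -> skip
r=70=1000110 popcount=3 -> skip
r=71=1000111 popcount=4 -> skip
r=72=1001000 popcount=2 -> skip
r=73=1001001 popcount=3 -> skip
r=74=1001010 popcount=3 -> skip
r=75=1001011 popcount=4 -> skip
r=76=1001100 popcount=3 -> skip
r=77=1001101 popcount=4 -> skip
r=78=1001110 popcount=4 -> skip
r=79=1001111 popcount=5 -> skip
r=80=1010000 popcount=2 -> skip
Kept rows: 63

Answer: 63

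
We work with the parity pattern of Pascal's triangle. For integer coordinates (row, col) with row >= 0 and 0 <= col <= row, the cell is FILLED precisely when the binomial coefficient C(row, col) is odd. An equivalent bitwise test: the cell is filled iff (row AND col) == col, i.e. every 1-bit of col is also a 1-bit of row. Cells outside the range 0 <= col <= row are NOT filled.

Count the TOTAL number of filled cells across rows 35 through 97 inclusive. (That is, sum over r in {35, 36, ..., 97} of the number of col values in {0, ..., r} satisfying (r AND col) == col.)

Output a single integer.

Answer: 974

Derivation:
r35=100011 pc3: +8 =8
r36=100100 pc2: +4 =12
r37=100101 pc3: +8 =20
r38=100110 pc3: +8 =28
r39=100111 pc4: +16 =44
r40=101000 pc2: +4 =48
r41=101001 pc3: +8 =56
r42=101010 pc3: +8 =64
r43=101011 pc4: +16 =80
r44=101100 pc3: +8 =88
r45=101101 pc4: +16 =104
r46=101110 pc4: +16 =120
r47=101111 pc5: +32 =152
r48=110000 pc2: +4 =156
r49=110001 pc3: +8 =164
r50=110010 pc3: +8 =172
r51=110011 pc4: +16 =188
r52=110100 pc3: +8 =196
r53=110101 pc4: +16 =212
r54=110110 pc4: +16 =228
r55=110111 pc5: +32 =260
r56=111000 pc3: +8 =268
r57=111001 pc4: +16 =284
r58=111010 pc4: +16 =300
r59=111011 pc5: +32 =332
r60=111100 pc4: +16 =348
r61=111101 pc5: +32 =380
r62=111110 pc5: +32 =412
r63=111111 pc6: +64 =476
r64=1000000 pc1: +2 =478
r65=1000001 pc2: +4 =482
r66=1000010 pc2: +4 =486
r67=1000011 pc3: +8 =494
r68=1000100 pc2: +4 =498
r69=1000101 pc3: +8 =506
r70=1000110 pc3: +8 =514
r71=1000111 pc4: +16 =530
r72=1001000 pc2: +4 =534
r73=1001001 pc3: +8 =542
r74=1001010 pc3: +8 =550
r75=1001011 pc4: +16 =566
r76=1001100 pc3: +8 =574
r77=1001101 pc4: +16 =590
r78=1001110 pc4: +16 =606
r79=1001111 pc5: +32 =638
r80=1010000 pc2: +4 =642
r81=1010001 pc3: +8 =650
r82=1010010 pc3: +8 =658
r83=1010011 pc4: +16 =674
r84=1010100 pc3: +8 =682
r85=1010101 pc4: +16 =698
r86=1010110 pc4: +16 =714
r87=1010111 pc5: +32 =746
r88=1011000 pc3: +8 =754
r89=1011001 pc4: +16 =770
r90=1011010 pc4: +16 =786
r91=1011011 pc5: +32 =818
r92=1011100 pc4: +16 =834
r93=1011101 pc5: +32 =866
r94=1011110 pc5: +32 =898
r95=1011111 pc6: +64 =962
r96=1100000 pc2: +4 =966
r97=1100001 pc3: +8 =974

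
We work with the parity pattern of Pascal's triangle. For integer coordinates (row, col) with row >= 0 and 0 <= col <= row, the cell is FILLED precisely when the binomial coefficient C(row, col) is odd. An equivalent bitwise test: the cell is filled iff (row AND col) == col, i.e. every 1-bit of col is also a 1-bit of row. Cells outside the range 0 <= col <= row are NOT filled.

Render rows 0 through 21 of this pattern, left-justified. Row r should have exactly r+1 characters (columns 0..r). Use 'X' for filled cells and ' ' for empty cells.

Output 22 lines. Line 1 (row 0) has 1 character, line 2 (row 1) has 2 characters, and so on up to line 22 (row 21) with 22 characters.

Answer: X
XX
X X
XXXX
X   X
XX  XX
X X X X
XXXXXXXX
X       X
XX      XX
X X     X X
XXXX    XXXX
X   X   X   X
XX  XX  XX  XX
X X X X X X X X
XXXXXXXXXXXXXXXX
X               X
XX              XX
X X             X X
XXXX            XXXX
X   X           X   X
XX  XX          XX  XX

Derivation:
r0=0: X
r1=1: XX
r2=10: X X
r3=11: XXXX
r4=100: X   X
r5=101: XX  XX
r6=110: X X X X
r7=111: XXXXXXXX
r8=1000: X       X
r9=1001: XX      XX
r10=1010: X X     X X
r11=1011: XXXX    XXXX
r12=1100: X   X   X   X
r13=1101: XX  XX  XX  XX
r14=1110: X X X X X X X X
r15=1111: XXXXXXXXXXXXXXXX
r16=10000: X               X
r17=10001: XX              XX
r18=10010: X X             X X
r19=10011: XXXX            XXXX
r20=10100: X   X           X   X
r21=10101: XX  XX          XX  XX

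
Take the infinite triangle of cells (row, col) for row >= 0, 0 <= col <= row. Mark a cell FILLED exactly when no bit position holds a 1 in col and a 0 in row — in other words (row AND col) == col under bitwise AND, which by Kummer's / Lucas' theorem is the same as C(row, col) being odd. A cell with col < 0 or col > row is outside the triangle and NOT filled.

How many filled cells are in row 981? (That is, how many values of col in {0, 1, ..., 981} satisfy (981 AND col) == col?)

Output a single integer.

981 in binary = 1111010101
popcount(981) = number of 1-bits in 1111010101 = 7
A col c satisfies (981 AND c) == c iff every set bit of c is also set in 981; each of the 7 set bits of 981 can independently be on or off in c.
count = 2^7 = 128

Answer: 128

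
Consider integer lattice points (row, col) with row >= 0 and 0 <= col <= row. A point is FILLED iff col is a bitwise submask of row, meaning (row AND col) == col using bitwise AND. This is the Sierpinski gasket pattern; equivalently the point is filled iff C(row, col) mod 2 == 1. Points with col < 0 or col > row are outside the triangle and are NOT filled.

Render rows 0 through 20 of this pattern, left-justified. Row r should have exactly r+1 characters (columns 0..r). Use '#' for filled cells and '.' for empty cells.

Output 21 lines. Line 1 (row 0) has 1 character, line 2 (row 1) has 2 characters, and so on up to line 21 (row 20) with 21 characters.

Answer: #
##
#.#
####
#...#
##..##
#.#.#.#
########
#.......#
##......##
#.#.....#.#
####....####
#...#...#...#
##..##..##..##
#.#.#.#.#.#.#.#
################
#...............#
##..............##
#.#.............#.#
####............####
#...#...........#...#

Derivation:
r0=0: #
r1=1: ##
r2=10: #.#
r3=11: ####
r4=100: #...#
r5=101: ##..##
r6=110: #.#.#.#
r7=111: ########
r8=1000: #.......#
r9=1001: ##......##
r10=1010: #.#.....#.#
r11=1011: ####....####
r12=1100: #...#...#...#
r13=1101: ##..##..##..##
r14=1110: #.#.#.#.#.#.#.#
r15=1111: ################
r16=10000: #...............#
r17=10001: ##..............##
r18=10010: #.#.............#.#
r19=10011: ####............####
r20=10100: #...#...........#...#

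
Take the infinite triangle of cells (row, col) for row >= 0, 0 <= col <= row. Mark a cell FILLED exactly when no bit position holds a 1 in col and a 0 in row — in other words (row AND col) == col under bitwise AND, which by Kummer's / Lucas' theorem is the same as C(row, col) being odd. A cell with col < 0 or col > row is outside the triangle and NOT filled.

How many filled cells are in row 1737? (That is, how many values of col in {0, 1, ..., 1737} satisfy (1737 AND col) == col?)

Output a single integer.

Answer: 64

Derivation:
1737 in binary = 11011001001
popcount(1737) = number of 1-bits in 11011001001 = 6
A col c satisfies (1737 AND c) == c iff every set bit of c is also set in 1737; each of the 6 set bits of 1737 can independently be on or off in c.
count = 2^6 = 64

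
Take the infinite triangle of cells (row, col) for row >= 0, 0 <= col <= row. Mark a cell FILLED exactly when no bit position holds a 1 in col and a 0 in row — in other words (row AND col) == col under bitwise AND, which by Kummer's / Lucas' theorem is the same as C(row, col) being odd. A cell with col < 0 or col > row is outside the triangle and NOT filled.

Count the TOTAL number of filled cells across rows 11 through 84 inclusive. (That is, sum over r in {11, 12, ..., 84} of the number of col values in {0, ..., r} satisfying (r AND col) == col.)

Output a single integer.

Answer: 898

Derivation:
r11=1011 pc3: +8 =8
r12=1100 pc2: +4 =12
r13=1101 pc3: +8 =20
r14=1110 pc3: +8 =28
r15=1111 pc4: +16 =44
r16=10000 pc1: +2 =46
r17=10001 pc2: +4 =50
r18=10010 pc2: +4 =54
r19=10011 pc3: +8 =62
r20=10100 pc2: +4 =66
r21=10101 pc3: +8 =74
r22=10110 pc3: +8 =82
r23=10111 pc4: +16 =98
r24=11000 pc2: +4 =102
r25=11001 pc3: +8 =110
r26=11010 pc3: +8 =118
r27=11011 pc4: +16 =134
r28=11100 pc3: +8 =142
r29=11101 pc4: +16 =158
r30=11110 pc4: +16 =174
r31=11111 pc5: +32 =206
r32=100000 pc1: +2 =208
r33=100001 pc2: +4 =212
r34=100010 pc2: +4 =216
r35=100011 pc3: +8 =224
r36=100100 pc2: +4 =228
r37=100101 pc3: +8 =236
r38=100110 pc3: +8 =244
r39=100111 pc4: +16 =260
r40=101000 pc2: +4 =264
r41=101001 pc3: +8 =272
r42=101010 pc3: +8 =280
r43=101011 pc4: +16 =296
r44=101100 pc3: +8 =304
r45=101101 pc4: +16 =320
r46=101110 pc4: +16 =336
r47=101111 pc5: +32 =368
r48=110000 pc2: +4 =372
r49=110001 pc3: +8 =380
r50=110010 pc3: +8 =388
r51=110011 pc4: +16 =404
r52=110100 pc3: +8 =412
r53=110101 pc4: +16 =428
r54=110110 pc4: +16 =444
r55=110111 pc5: +32 =476
r56=111000 pc3: +8 =484
r57=111001 pc4: +16 =500
r58=111010 pc4: +16 =516
r59=111011 pc5: +32 =548
r60=111100 pc4: +16 =564
r61=111101 pc5: +32 =596
r62=111110 pc5: +32 =628
r63=111111 pc6: +64 =692
r64=1000000 pc1: +2 =694
r65=1000001 pc2: +4 =698
r66=1000010 pc2: +4 =702
r67=1000011 pc3: +8 =710
r68=1000100 pc2: +4 =714
r69=1000101 pc3: +8 =722
r70=1000110 pc3: +8 =730
r71=1000111 pc4: +16 =746
r72=1001000 pc2: +4 =750
r73=1001001 pc3: +8 =758
r74=1001010 pc3: +8 =766
r75=1001011 pc4: +16 =782
r76=1001100 pc3: +8 =790
r77=1001101 pc4: +16 =806
r78=1001110 pc4: +16 =822
r79=1001111 pc5: +32 =854
r80=1010000 pc2: +4 =858
r81=1010001 pc3: +8 =866
r82=1010010 pc3: +8 =874
r83=1010011 pc4: +16 =890
r84=1010100 pc3: +8 =898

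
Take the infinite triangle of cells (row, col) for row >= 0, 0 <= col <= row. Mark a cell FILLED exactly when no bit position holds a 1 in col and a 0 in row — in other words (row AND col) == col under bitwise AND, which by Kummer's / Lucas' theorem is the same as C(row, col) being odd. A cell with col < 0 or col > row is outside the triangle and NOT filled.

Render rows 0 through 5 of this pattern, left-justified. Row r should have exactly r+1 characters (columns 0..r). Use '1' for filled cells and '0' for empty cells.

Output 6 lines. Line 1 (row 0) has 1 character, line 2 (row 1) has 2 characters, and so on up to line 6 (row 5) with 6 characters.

Answer: 1
11
101
1111
10001
110011

Derivation:
r0=0: 1
r1=1: 11
r2=10: 101
r3=11: 1111
r4=100: 10001
r5=101: 110011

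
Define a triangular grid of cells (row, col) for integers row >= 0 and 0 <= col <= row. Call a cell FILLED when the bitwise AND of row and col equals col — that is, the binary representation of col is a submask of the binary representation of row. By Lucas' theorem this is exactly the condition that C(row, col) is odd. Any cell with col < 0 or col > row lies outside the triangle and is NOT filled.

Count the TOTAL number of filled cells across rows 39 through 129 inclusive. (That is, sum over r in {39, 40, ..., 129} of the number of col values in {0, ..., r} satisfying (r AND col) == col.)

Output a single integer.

r39=100111 pc4: +16 =16
r40=101000 pc2: +4 =20
r41=101001 pc3: +8 =28
r42=101010 pc3: +8 =36
r43=101011 pc4: +16 =52
r44=101100 pc3: +8 =60
r45=101101 pc4: +16 =76
r46=101110 pc4: +16 =92
r47=101111 pc5: +32 =124
r48=110000 pc2: +4 =128
r49=110001 pc3: +8 =136
r50=110010 pc3: +8 =144
r51=110011 pc4: +16 =160
r52=110100 pc3: +8 =168
r53=110101 pc4: +16 =184
r54=110110 pc4: +16 =200
r55=110111 pc5: +32 =232
r56=111000 pc3: +8 =240
r57=111001 pc4: +16 =256
r58=111010 pc4: +16 =272
r59=111011 pc5: +32 =304
r60=111100 pc4: +16 =320
r61=111101 pc5: +32 =352
r62=111110 pc5: +32 =384
r63=111111 pc6: +64 =448
r64=1000000 pc1: +2 =450
r65=1000001 pc2: +4 =454
r66=1000010 pc2: +4 =458
r67=1000011 pc3: +8 =466
r68=1000100 pc2: +4 =470
r69=1000101 pc3: +8 =478
r70=1000110 pc3: +8 =486
r71=1000111 pc4: +16 =502
r72=1001000 pc2: +4 =506
r73=1001001 pc3: +8 =514
r74=1001010 pc3: +8 =522
r75=1001011 pc4: +16 =538
r76=1001100 pc3: +8 =546
r77=1001101 pc4: +16 =562
r78=1001110 pc4: +16 =578
r79=1001111 pc5: +32 =610
r80=1010000 pc2: +4 =614
r81=1010001 pc3: +8 =622
r82=1010010 pc3: +8 =630
r83=1010011 pc4: +16 =646
r84=1010100 pc3: +8 =654
r85=1010101 pc4: +16 =670
r86=1010110 pc4: +16 =686
r87=1010111 pc5: +32 =718
r88=1011000 pc3: +8 =726
r89=1011001 pc4: +16 =742
r90=1011010 pc4: +16 =758
r91=1011011 pc5: +32 =790
r92=1011100 pc4: +16 =806
r93=1011101 pc5: +32 =838
r94=1011110 pc5: +32 =870
r95=1011111 pc6: +64 =934
r96=1100000 pc2: +4 =938
r97=1100001 pc3: +8 =946
r98=1100010 pc3: +8 =954
r99=1100011 pc4: +16 =970
r100=1100100 pc3: +8 =978
r101=1100101 pc4: +16 =994
r102=1100110 pc4: +16 =1010
r103=1100111 pc5: +32 =1042
r104=1101000 pc3: +8 =1050
r105=1101001 pc4: +16 =1066
r106=1101010 pc4: +16 =1082
r107=1101011 pc5: +32 =1114
r108=1101100 pc4: +16 =1130
r109=1101101 pc5: +32 =1162
r110=1101110 pc5: +32 =1194
r111=1101111 pc6: +64 =1258
r112=1110000 pc3: +8 =1266
r113=1110001 pc4: +16 =1282
r114=1110010 pc4: +16 =1298
r115=1110011 pc5: +32 =1330
r116=1110100 pc4: +16 =1346
r117=1110101 pc5: +32 =1378
r118=1110110 pc5: +32 =1410
r119=1110111 pc6: +64 =1474
r120=1111000 pc4: +16 =1490
r121=1111001 pc5: +32 =1522
r122=1111010 pc5: +32 =1554
r123=1111011 pc6: +64 =1618
r124=1111100 pc5: +32 =1650
r125=1111101 pc6: +64 =1714
r126=1111110 pc6: +64 =1778
r127=1111111 pc7: +128 =1906
r128=10000000 pc1: +2 =1908
r129=10000001 pc2: +4 =1912

Answer: 1912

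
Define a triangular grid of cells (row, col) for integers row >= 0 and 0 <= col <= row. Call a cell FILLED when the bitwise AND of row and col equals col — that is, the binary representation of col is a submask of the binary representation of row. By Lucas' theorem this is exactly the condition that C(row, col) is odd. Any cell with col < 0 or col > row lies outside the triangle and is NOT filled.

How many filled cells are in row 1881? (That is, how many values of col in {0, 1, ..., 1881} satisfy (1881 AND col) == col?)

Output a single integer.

Answer: 128

Derivation:
1881 in binary = 11101011001
popcount(1881) = number of 1-bits in 11101011001 = 7
A col c satisfies (1881 AND c) == c iff every set bit of c is also set in 1881; each of the 7 set bits of 1881 can independently be on or off in c.
count = 2^7 = 128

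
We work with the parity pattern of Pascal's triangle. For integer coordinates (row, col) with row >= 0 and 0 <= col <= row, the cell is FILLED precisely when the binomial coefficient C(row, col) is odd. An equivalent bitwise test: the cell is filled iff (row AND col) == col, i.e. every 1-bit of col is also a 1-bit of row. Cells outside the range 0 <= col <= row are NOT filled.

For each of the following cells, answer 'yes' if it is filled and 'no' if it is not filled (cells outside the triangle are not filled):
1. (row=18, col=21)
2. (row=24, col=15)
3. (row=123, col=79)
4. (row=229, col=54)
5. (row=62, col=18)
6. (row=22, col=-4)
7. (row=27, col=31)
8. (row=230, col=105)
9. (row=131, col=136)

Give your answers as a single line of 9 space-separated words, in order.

(18,21): col outside [0, 18] -> not filled
(24,15): row=0b11000, col=0b1111, row AND col = 0b1000 = 8; 8 != 15 -> empty
(123,79): row=0b1111011, col=0b1001111, row AND col = 0b1001011 = 75; 75 != 79 -> empty
(229,54): row=0b11100101, col=0b110110, row AND col = 0b100100 = 36; 36 != 54 -> empty
(62,18): row=0b111110, col=0b10010, row AND col = 0b10010 = 18; 18 == 18 -> filled
(22,-4): col outside [0, 22] -> not filled
(27,31): col outside [0, 27] -> not filled
(230,105): row=0b11100110, col=0b1101001, row AND col = 0b1100000 = 96; 96 != 105 -> empty
(131,136): col outside [0, 131] -> not filled

Answer: no no no no yes no no no no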